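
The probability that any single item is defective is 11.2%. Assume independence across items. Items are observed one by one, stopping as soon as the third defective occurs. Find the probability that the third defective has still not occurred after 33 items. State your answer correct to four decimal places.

0.2691

Needing more than 33 items ⇔ fewer than 3 successes in the first 33. With X ~ Binomial(33, 0.112), P(Y > 33) = P(X ≤ 2).
  k=0: C(33,0)·0.112^0·0.888^33 = 0.019844
  k=1: C(33,1)·0.112^1·0.888^32 = 0.082594
  k=2: C(33,2)·0.112^2·0.888^31 = 0.166676
P(X ≤ 2) = 0.269113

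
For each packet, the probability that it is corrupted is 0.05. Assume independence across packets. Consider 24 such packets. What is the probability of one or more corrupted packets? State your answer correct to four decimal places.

0.7080

P(at least one) = 1 − P(none) = 1 − (1 − 0.05)^24
= 1 − 0.291989 = 0.708011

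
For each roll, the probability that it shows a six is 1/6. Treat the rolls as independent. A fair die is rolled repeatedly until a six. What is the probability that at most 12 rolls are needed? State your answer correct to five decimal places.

Y = number of rolls to the first success; geometric, p = 0.166667.
P(Y ≤ 12) = 1 − (1−p)^12 = 1 − 0.1121567 = 0.8878433

0.88784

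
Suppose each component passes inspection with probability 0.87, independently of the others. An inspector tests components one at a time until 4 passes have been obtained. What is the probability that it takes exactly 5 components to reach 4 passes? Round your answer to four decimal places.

0.2979

Y = trial on which the fourth success occurs; negative binomial, r=4, p=0.87.
P(Y=5) = C(4,3) · p^4 · (1−p)^1
= 4 · 0.5729 · 0.13 = 0.297907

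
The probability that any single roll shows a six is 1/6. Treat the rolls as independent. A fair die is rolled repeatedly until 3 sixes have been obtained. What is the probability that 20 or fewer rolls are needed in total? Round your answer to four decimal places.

Finishing within 20 rolls ⇔ at least 3 successes in the first 20. With X ~ Binomial(20, 0.166667), P(Y ≤ 20) = 1 − P(X ≤ 2).
  k=0: C(20,0)·0.166667^0·0.833333^20 = 0.026084
  k=1: C(20,1)·0.166667^1·0.833333^19 = 0.104336
  k=2: C(20,2)·0.166667^2·0.833333^18 = 0.198239
1 − 0.328659 = 0.671341

0.6713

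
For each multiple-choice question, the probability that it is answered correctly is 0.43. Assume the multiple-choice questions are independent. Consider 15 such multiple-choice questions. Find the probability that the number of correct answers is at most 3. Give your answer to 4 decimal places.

0.0583

X ~ Binomial(15, 0.43); P(X ≤ 3) = Σ C(15,k) p^k (1−p)^(15−k) over k:
  k=0: C(15,0)·0.43^0·0.57^15 = 0.000218
  k=1: C(15,1)·0.43^1·0.57^14 = 0.002465
  k=2: C(15,2)·0.43^2·0.57^13 = 0.013017
  k=3: C(15,3)·0.43^3·0.57^12 = 0.042552
Total = 0.058251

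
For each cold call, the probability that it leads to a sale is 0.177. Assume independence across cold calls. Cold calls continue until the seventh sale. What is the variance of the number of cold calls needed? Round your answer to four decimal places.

Y = total cold calls until the seventh success; negative binomial with r=7, p=0.177.
Var(Y) = r(1−p)/p² = 7·0.823 / 0.177² = 183.887133

183.8871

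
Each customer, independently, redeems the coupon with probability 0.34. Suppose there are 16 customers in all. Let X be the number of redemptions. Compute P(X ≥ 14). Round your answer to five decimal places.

X ~ Binomial(16, 0.34); P(X ≥ 14) = Σ C(16,k) p^k (1−p)^(16−k) over k:
  k=14: C(16,14)·0.34^14·0.66^2 = 0.0000144
  k=15: C(16,15)·0.34^15·0.66^1 = 0.0000010
  k=16: C(16,16)·0.34^16·0.66^0 = 0.0000000
Total = 0.0000154

0.00002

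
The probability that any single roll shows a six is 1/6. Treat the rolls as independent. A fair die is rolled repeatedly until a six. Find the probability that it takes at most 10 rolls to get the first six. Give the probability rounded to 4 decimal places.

Y = number of rolls to the first success; geometric, p = 0.166667.
P(Y ≤ 10) = 1 − (1−p)^10 = 1 − 0.161506 = 0.838494

0.8385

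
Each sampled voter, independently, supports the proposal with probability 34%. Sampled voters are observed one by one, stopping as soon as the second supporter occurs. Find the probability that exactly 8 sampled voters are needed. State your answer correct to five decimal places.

0.06688

Y = trial on which the second success occurs; negative binomial, r=2, p=0.34.
P(Y=8) = C(7,1) · p^2 · (1−p)^6
= 7 · 0.1156 · 0.082654 = 0.0668836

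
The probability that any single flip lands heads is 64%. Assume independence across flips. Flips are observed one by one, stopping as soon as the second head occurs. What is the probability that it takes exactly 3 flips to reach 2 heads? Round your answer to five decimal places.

0.29491

Y = trial on which the second success occurs; negative binomial, r=2, p=0.64.
P(Y=3) = C(2,1) · p^2 · (1−p)^1
= 2 · 0.4096 · 0.36 = 0.2949120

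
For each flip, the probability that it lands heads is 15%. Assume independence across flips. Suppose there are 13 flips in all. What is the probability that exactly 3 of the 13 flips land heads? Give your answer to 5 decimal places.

X ~ Binomial(n=13, p=0.15).
P(X=3) = C(13,3) · p^3 · (1−p)^10
= 286 · 0.003375 · 0.19687 = 0.1900330

0.19003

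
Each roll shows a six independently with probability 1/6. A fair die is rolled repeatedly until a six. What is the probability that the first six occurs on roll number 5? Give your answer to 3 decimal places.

Geometric (trials to first success), p = 0.166667.
P(Y = 5) = (1−p)^4 · p = 0.48225 · 0.166667 = 0.08038

0.080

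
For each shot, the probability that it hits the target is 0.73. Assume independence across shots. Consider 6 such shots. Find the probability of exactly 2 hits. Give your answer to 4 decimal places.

0.0425

X ~ Binomial(n=6, p=0.73).
P(X=2) = C(6,2) · p^2 · (1−p)^4
= 15 · 0.5329 · 0.0053144 = 0.042481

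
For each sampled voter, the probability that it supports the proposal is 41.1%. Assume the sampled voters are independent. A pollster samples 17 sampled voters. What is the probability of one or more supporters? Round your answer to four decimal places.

P(at least one) = 1 − P(none) = 1 − (1 − 0.411)^17
= 1 − 0.000124 = 0.999876

0.9999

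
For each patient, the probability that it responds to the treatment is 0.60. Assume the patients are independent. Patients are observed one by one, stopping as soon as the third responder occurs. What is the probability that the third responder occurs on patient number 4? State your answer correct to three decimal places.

Y = trial on which the third success occurs; negative binomial, r=3, p=0.60.
P(Y=4) = C(3,2) · p^3 · (1−p)^1
= 3 · 0.216 · 0.4 = 0.25920

0.259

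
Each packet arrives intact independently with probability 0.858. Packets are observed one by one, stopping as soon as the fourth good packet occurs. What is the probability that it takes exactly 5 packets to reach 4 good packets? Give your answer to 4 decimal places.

Y = trial on which the fourth success occurs; negative binomial, r=4, p=0.858.
P(Y=5) = C(4,3) · p^4 · (1−p)^1
= 4 · 0.54194 · 0.142 = 0.307820

0.3078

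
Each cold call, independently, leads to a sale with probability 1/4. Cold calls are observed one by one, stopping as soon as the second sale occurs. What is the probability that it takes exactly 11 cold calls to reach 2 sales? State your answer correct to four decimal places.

0.0469

Y = trial on which the second success occurs; negative binomial, r=2, p=0.25.
P(Y=11) = C(10,1) · p^2 · (1−p)^9
= 10 · 0.0625 · 0.075085 = 0.046928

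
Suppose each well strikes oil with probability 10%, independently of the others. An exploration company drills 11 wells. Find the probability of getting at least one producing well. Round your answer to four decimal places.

0.6862

P(at least one) = 1 − P(none) = 1 − (1 − 0.10)^11
= 1 − 0.313811 = 0.686189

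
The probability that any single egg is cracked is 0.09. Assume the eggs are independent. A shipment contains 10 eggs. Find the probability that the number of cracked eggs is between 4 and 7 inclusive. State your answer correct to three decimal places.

X ~ Binomial(10, 0.09); P(4 ≤ X ≤ 7) = Σ C(10,k) p^k (1−p)^(10−k) over k:
  k=4: C(10,4)·0.09^4·0.91^6 = 0.00782
  k=5: C(10,5)·0.09^5·0.91^5 = 0.00093
  k=6: C(10,6)·0.09^6·0.91^4 = 0.00008
  k=7: C(10,7)·0.09^7·0.91^3 = 0.00000
Total = 0.00883

0.009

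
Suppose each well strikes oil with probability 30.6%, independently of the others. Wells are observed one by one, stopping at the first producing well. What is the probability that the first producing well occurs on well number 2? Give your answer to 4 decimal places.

0.2124

Geometric (trials to first success), p = 0.306.
P(Y = 2) = (1−p)^1 · p = 0.694 · 0.306 = 0.212364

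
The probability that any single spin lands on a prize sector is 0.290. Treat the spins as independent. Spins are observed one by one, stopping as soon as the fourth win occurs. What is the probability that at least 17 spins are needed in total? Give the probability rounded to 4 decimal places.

Needing more than 16 spins ⇔ fewer than 4 successes in the first 16. With X ~ Binomial(16, 0.29), P(Y > 16) = P(X ≤ 3).
  k=0: C(16,0)·0.29^0·0.71^16 = 0.004170
  k=1: C(16,1)·0.29^1·0.71^15 = 0.027252
  k=2: C(16,2)·0.29^2·0.71^14 = 0.083482
  k=3: C(16,3)·0.29^3·0.71^13 = 0.159126
P(X ≤ 3) = 0.274030

0.2740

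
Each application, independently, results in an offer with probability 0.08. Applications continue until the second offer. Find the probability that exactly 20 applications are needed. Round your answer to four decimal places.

Y = trial on which the second success occurs; negative binomial, r=2, p=0.08.
P(Y=20) = C(19,1) · p^2 · (1−p)^18
= 19 · 0.0064 · 0.22294 = 0.027109

0.0271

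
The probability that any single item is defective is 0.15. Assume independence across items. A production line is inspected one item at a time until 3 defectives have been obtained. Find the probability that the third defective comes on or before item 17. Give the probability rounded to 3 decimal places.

Finishing within 17 items ⇔ at least 3 successes in the first 17. With X ~ Binomial(17, 0.15), P(Y ≤ 17) = 1 − P(X ≤ 2).
  k=0: C(17,0)·0.15^0·0.85^17 = 0.06311
  k=1: C(17,1)·0.15^1·0.85^16 = 0.18934
  k=2: C(17,2)·0.15^2·0.85^15 = 0.26730
1 − 0.51976 = 0.48024

0.480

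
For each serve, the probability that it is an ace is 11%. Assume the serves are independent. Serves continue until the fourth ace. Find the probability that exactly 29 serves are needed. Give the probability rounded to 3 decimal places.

0.026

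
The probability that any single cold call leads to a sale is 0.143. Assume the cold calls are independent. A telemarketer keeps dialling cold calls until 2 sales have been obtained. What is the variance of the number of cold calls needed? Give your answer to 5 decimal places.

Y = total cold calls until the second success; negative binomial with r=2, p=0.143.
Var(Y) = r(1−p)/p² = 2·0.857 / 0.143² = 83.8182796

83.81828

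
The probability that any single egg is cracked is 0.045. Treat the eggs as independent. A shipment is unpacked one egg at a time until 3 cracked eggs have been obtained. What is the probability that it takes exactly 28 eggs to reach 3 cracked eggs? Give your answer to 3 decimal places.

0.010

Y = trial on which the third success occurs; negative binomial, r=3, p=0.045.
P(Y=28) = C(27,2) · p^3 · (1−p)^25
= 351 · 9.1125e-05 · 0.31629 = 0.01012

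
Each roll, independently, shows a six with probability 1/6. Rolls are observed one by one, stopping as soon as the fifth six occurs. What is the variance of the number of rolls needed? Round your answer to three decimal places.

150.000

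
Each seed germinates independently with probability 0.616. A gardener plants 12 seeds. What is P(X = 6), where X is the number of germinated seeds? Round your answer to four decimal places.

X ~ Binomial(n=12, p=0.616).
P(X=6) = C(12,6) · p^6 · (1−p)^6
= 924 · 0.054637 · 0.0032062 = 0.161862

0.1619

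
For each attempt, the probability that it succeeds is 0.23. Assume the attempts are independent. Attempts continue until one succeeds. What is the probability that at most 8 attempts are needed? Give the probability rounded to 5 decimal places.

0.87643

Y = number of attempts to the first success; geometric, p = 0.23.
P(Y ≤ 8) = 1 − (1−p)^8 = 1 − 0.1235736 = 0.8764264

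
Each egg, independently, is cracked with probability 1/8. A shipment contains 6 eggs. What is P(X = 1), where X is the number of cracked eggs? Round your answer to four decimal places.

0.3847

X ~ Binomial(n=6, p=0.125).
P(X=1) = C(6,1) · p^1 · (1−p)^5
= 6 · 0.125 · 0.51291 = 0.384682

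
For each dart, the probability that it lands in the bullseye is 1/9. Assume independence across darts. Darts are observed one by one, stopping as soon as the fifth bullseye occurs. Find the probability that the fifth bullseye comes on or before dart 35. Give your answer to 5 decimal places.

0.34792

Finishing within 35 darts ⇔ at least 5 successes in the first 35. With X ~ Binomial(35, 0.111111), P(Y ≤ 35) = 1 − P(X ≤ 4).
  k=0: C(35,0)·0.111111^0·0.888889^35 = 0.0162055
  k=1: C(35,1)·0.111111^1·0.888889^34 = 0.0708989
  k=2: C(35,2)·0.111111^2·0.888889^33 = 0.1506603
  k=3: C(35,3)·0.111111^3·0.888889^32 = 0.2071579
  k=4: C(35,4)·0.111111^4·0.888889^31 = 0.2071579
1 − 0.6520804 = 0.3479196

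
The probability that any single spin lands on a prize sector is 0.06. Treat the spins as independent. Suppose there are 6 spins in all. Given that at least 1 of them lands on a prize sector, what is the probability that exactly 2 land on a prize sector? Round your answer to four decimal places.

X ~ Binomial(6, 0.06). Want P(X=2 | X≥1) = P(X=2) / P(X≥1).
P(X=2) = C(6,2)·0.06^2·0.94^4 = 0.042160
P(X≥1) = 1 − 0.689870 = 0.310130
Ratio = 0.042160 / 0.310130 = 0.135944

0.1359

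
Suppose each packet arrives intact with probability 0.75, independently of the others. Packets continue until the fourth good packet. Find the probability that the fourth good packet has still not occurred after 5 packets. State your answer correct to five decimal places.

Needing more than 5 packets ⇔ fewer than 4 successes in the first 5. With X ~ Binomial(5, 0.75), P(Y > 5) = P(X ≤ 3).
  k=0: C(5,0)·0.75^0·0.25^5 = 0.0009766
  k=1: C(5,1)·0.75^1·0.25^4 = 0.0146484
  k=2: C(5,2)·0.75^2·0.25^3 = 0.0878906
  k=3: C(5,3)·0.75^3·0.25^2 = 0.2636719
P(X ≤ 3) = 0.3671875

0.36719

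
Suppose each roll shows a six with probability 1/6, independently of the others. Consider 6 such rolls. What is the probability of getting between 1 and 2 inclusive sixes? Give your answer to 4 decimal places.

0.6028

X ~ Binomial(6, 0.166667); P(1 ≤ X ≤ 2) = Σ C(6,k) p^k (1−p)^(6−k) over k:
  k=1: C(6,1)·0.166667^1·0.833333^5 = 0.401878
  k=2: C(6,2)·0.166667^2·0.833333^4 = 0.200939
Total = 0.602816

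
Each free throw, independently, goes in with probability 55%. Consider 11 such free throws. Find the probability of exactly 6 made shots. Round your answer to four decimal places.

0.2360

X ~ Binomial(n=11, p=0.55).
P(X=6) = C(11,6) · p^6 · (1−p)^5
= 462 · 0.027681 · 0.018453 = 0.235983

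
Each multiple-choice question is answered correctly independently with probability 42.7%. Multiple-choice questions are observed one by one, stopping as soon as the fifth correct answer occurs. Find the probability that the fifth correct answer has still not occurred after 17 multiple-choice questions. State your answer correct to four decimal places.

Needing more than 17 multiple-choice questions ⇔ fewer than 5 successes in the first 17. With X ~ Binomial(17, 0.427), P(Y > 17) = P(X ≤ 4).
  k=0: C(17,0)·0.427^0·0.573^17 = 0.000077
  k=1: C(17,1)·0.427^1·0.573^16 = 0.000980
  k=2: C(17,2)·0.427^2·0.573^15 = 0.005844
  k=3: C(17,3)·0.427^3·0.573^14 = 0.021775
  k=4: C(17,4)·0.427^4·0.573^13 = 0.056793
P(X ≤ 4) = 0.085470

0.0855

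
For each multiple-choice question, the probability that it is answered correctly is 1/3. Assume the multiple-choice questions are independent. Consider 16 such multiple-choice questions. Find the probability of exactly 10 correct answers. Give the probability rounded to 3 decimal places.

0.012

X ~ Binomial(n=16, p=0.333333).
P(X=10) = C(16,10) · p^10 · (1−p)^6
= 8008 · 1.6935e-05 · 0.087791 = 0.01191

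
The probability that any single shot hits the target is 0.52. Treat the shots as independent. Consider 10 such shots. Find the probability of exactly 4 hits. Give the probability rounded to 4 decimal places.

X ~ Binomial(n=10, p=0.52).
P(X=4) = C(10,4) · p^4 · (1−p)^6
= 210 · 0.073116 · 0.012231 = 0.187793

0.1878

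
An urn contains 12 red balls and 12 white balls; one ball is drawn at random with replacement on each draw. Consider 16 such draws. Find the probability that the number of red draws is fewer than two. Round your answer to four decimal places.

X ~ Binomial(16, 0.50); P(X ≤ 1) = Σ C(16,k) p^k (1−p)^(16−k) over k:
  k=0: C(16,0)·0.50^0·0.50^16 = 0.000015
  k=1: C(16,1)·0.50^1·0.50^15 = 0.000244
Total = 0.000259

0.0003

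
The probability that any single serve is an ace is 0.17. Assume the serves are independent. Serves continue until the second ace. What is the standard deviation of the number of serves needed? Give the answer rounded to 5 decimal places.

7.57888

Y = total serves until the second success; negative binomial with r=2, p=0.17.
SD(Y) = √[r(1−p)/p²] = √(57.4394464) = 7.5788816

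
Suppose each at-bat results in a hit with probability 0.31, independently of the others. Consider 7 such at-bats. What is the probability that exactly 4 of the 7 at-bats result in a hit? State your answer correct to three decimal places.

X ~ Binomial(n=7, p=0.31).
P(X=4) = C(7,4) · p^4 · (1−p)^3
= 35 · 0.0092352 · 0.32851 = 0.10618

0.106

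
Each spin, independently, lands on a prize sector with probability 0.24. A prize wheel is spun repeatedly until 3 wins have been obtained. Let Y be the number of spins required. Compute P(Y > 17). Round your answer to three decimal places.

0.188

Needing more than 17 spins ⇔ fewer than 3 successes in the first 17. With X ~ Binomial(17, 0.24), P(Y > 17) = P(X ≤ 2).
  k=0: C(17,0)·0.24^0·0.76^17 = 0.00942
  k=1: C(17,1)·0.24^1·0.76^16 = 0.05054
  k=2: C(17,2)·0.24^2·0.76^15 = 0.12769
P(X ≤ 2) = 0.18765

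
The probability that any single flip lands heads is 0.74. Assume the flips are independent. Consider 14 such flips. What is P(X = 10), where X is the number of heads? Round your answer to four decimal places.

X ~ Binomial(n=14, p=0.74).
P(X=10) = C(14,10) · p^10 · (1−p)^4
= 1001 · 0.04924 · 0.0045698 = 0.225240

0.2252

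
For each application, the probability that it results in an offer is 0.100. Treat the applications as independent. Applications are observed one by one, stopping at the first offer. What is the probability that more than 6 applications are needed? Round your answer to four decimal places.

0.5314

Y = number of applications to the first success; geometric, p = 0.10.
P(Y > 6) = P(first 6 all fail) = (1−p)^6 = 0.531441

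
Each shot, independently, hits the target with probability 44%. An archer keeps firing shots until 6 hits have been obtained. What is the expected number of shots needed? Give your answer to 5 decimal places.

Y = total shots until the sixth success; negative binomial with r=6, p=0.44.
E[Y] = r / p = 6 / 0.44 = 13.6363636

13.63636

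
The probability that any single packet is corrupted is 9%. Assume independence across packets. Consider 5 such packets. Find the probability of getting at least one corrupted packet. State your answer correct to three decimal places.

P(at least one) = 1 − P(none) = 1 − (1 − 0.09)^5
= 1 − 0.62403 = 0.37597

0.376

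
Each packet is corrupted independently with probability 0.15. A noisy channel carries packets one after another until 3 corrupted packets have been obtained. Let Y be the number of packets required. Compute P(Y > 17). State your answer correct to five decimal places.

Needing more than 17 packets ⇔ fewer than 3 successes in the first 17. With X ~ Binomial(17, 0.15), P(Y > 17) = P(X ≤ 2).
  k=0: C(17,0)·0.15^0·0.85^17 = 0.0631134
  k=1: C(17,1)·0.15^1·0.85^16 = 0.1893403
  k=2: C(17,2)·0.15^2·0.85^15 = 0.2673039
P(X ≤ 2) = 0.5197576

0.51976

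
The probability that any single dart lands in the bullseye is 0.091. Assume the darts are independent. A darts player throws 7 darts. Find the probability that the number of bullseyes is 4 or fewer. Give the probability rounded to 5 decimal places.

0.99989

X ~ Binomial(7, 0.091); P(X ≤ 4) = Σ C(7,k) p^k (1−p)^(7−k) over k:
  k=0: C(7,0)·0.091^0·0.909^7 = 0.5127990
  k=1: C(7,1)·0.091^1·0.909^6 = 0.3593542
  k=2: C(7,2)·0.091^2·0.909^5 = 0.1079249
  k=3: C(7,3)·0.091^3·0.909^4 = 0.0180073
  k=4: C(7,4)·0.091^4·0.909^3 = 0.0018027
Total = 0.9998881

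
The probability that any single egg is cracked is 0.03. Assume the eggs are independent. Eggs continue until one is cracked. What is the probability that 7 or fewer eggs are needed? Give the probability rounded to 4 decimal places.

0.1920

Y = number of eggs to the first success; geometric, p = 0.03.
P(Y ≤ 7) = 1 − (1−p)^7 = 1 − 0.807983 = 0.192017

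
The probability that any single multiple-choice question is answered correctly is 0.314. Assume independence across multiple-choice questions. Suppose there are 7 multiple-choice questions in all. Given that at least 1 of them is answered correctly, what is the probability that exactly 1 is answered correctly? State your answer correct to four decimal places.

X ~ Binomial(7, 0.314). Want P(X=1 | X≥1) = P(X=1) / P(X≥1).
P(X=1) = C(7,1)·0.314^1·0.686^6 = 0.229072
P(X≥1) = 1 − 0.071494 = 0.928506
Ratio = 0.229072 / 0.928506 = 0.246710

0.2467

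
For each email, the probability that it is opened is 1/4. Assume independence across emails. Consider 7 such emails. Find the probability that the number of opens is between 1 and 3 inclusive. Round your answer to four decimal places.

0.7960

X ~ Binomial(7, 0.25); P(1 ≤ X ≤ 3) = Σ C(7,k) p^k (1−p)^(7−k) over k:
  k=1: C(7,1)·0.25^1·0.75^6 = 0.311462
  k=2: C(7,2)·0.25^2·0.75^5 = 0.311462
  k=3: C(7,3)·0.25^3·0.75^4 = 0.173035
Total = 0.795959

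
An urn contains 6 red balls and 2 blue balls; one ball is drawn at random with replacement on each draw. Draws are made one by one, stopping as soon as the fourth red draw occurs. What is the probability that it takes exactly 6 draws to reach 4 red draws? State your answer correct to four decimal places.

Y = trial on which the fourth success occurs; negative binomial, r=4, p=0.75.
P(Y=6) = C(5,3) · p^4 · (1−p)^2
= 10 · 0.31641 · 0.0625 = 0.197754

0.1978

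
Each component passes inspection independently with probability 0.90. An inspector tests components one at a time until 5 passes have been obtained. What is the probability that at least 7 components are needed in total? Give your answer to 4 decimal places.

0.1143

Needing more than 6 components ⇔ fewer than 5 successes in the first 6. With X ~ Binomial(6, 0.90), P(Y > 6) = P(X ≤ 4).
  k=0: C(6,0)·0.90^0·0.10^6 = 0.000001
  k=1: C(6,1)·0.90^1·0.10^5 = 0.000054
  k=2: C(6,2)·0.90^2·0.10^4 = 0.001215
  k=3: C(6,3)·0.90^3·0.10^3 = 0.014580
  k=4: C(6,4)·0.90^4·0.10^2 = 0.098415
P(X ≤ 4) = 0.114265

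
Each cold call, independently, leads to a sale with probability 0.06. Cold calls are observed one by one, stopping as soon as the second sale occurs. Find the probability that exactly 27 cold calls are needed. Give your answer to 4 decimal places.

0.0199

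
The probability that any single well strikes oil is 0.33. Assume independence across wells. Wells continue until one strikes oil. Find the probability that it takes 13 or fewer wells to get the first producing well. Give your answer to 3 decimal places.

0.995

Y = number of wells to the first success; geometric, p = 0.33.
P(Y ≤ 13) = 1 − (1−p)^13 = 1 − 0.00548 = 0.99452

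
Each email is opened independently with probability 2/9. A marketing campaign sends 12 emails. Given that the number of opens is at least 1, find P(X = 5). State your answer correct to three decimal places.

0.078

X ~ Binomial(12, 0.222222). Want P(X=5 | X≥1) = P(X=5) / P(X≥1).
P(X=5) = C(12,5)·0.222222^5·0.777778^7 = 0.07390
P(X≥1) = 1 − 0.04901 = 0.95099
Ratio = 0.07390 / 0.95099 = 0.07771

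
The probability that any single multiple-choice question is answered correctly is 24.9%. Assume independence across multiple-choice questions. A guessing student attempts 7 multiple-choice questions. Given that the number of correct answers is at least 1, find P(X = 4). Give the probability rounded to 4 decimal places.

0.0659

X ~ Binomial(7, 0.249). Want P(X=4 | X≥1) = P(X=4) / P(X≥1).
P(X=4) = C(7,4)·0.249^4·0.751^3 = 0.056988
P(X≥1) = 1 − 0.134735 = 0.865265
Ratio = 0.056988 / 0.865265 = 0.065862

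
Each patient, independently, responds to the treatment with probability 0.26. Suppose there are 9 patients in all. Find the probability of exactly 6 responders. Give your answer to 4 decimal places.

0.0105

X ~ Binomial(n=9, p=0.26).
P(X=6) = C(9,6) · p^6 · (1−p)^3
= 84 · 0.00030892 · 0.40522 = 0.010515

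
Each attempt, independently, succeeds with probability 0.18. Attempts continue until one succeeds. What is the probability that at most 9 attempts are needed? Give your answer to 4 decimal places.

0.8324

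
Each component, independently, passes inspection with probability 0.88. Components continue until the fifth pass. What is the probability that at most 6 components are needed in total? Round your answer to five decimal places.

Finishing within 6 components ⇔ at least 5 successes in the first 6. With X ~ Binomial(6, 0.88), P(Y ≤ 6) = 1 − P(X ≤ 4).
  k=0: C(6,0)·0.88^0·0.12^6 = 0.0000030
  k=1: C(6,1)·0.88^1·0.12^5 = 0.0001314
  k=2: C(6,2)·0.88^2·0.12^4 = 0.0024087
  k=3: C(6,3)·0.88^3·0.12^3 = 0.0235517
  k=4: C(6,4)·0.88^4·0.12^2 = 0.1295342
1 − 0.1556289 = 0.8443711

0.84437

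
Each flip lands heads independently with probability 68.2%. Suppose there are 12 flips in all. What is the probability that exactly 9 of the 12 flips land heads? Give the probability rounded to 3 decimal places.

0.226

X ~ Binomial(n=12, p=0.682).
P(X=9) = C(12,9) · p^9 · (1−p)^3
= 220 · 0.03192 · 0.032157 = 0.22582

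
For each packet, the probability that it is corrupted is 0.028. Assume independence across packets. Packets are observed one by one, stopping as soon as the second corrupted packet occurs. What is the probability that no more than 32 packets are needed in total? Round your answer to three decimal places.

Finishing within 32 packets ⇔ at least 2 successes in the first 32. With X ~ Binomial(32, 0.028), P(Y ≤ 32) = 1 − P(X ≤ 1).
  k=0: C(32,0)·0.028^0·0.972^32 = 0.40301
  k=1: C(32,1)·0.028^1·0.972^31 = 0.37150
1 − 0.77452 = 0.22548

0.225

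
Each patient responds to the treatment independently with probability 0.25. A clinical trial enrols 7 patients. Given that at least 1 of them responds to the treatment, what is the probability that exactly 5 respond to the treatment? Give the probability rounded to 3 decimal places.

0.013

X ~ Binomial(7, 0.25). Want P(X=5 | X≥1) = P(X=5) / P(X≥1).
P(X=5) = C(7,5)·0.25^5·0.75^2 = 0.01154
P(X≥1) = 1 − 0.13348 = 0.86652
Ratio = 0.01154 / 0.86652 = 0.01331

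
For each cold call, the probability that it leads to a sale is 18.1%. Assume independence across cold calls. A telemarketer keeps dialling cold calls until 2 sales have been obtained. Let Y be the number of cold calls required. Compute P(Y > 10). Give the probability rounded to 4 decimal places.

Needing more than 10 cold calls ⇔ fewer than 2 successes in the first 10. With X ~ Binomial(10, 0.181), P(Y > 10) = P(X ≤ 1).
  k=0: C(10,0)·0.181^0·0.819^10 = 0.135781
  k=1: C(10,1)·0.181^1·0.819^9 = 0.300078
P(X ≤ 1) = 0.435859

0.4359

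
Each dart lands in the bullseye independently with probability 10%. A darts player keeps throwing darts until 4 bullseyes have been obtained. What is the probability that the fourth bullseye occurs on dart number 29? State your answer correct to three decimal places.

0.024

Y = trial on which the fourth success occurs; negative binomial, r=4, p=0.10.
P(Y=29) = C(28,3) · p^4 · (1−p)^25
= 3276 · 0.0001 · 0.07179 = 0.02352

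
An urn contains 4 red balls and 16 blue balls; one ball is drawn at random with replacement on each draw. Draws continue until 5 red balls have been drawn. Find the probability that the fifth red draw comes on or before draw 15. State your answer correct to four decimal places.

Finishing within 15 draws ⇔ at least 5 successes in the first 15. With X ~ Binomial(15, 0.20), P(Y ≤ 15) = 1 − P(X ≤ 4).
  k=0: C(15,0)·0.20^0·0.80^15 = 0.035184
  k=1: C(15,1)·0.20^1·0.80^14 = 0.131941
  k=2: C(15,2)·0.20^2·0.80^13 = 0.230897
  k=3: C(15,3)·0.20^3·0.80^12 = 0.250139
  k=4: C(15,4)·0.20^4·0.80^11 = 0.187604
1 − 0.835766 = 0.164234

0.1642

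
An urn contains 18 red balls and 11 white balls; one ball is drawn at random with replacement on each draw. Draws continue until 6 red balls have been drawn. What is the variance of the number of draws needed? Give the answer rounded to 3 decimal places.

5.907

Y = total draws until the sixth success; negative binomial with r=6, p=0.620690.
Var(Y) = r(1−p)/p² = 6·0.379310 / 0.620690² = 5.90741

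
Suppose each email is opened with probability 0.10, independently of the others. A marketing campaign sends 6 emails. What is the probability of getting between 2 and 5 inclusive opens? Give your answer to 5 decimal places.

0.11426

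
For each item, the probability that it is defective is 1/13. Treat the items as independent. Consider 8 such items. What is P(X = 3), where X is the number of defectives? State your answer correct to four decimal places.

0.0171

X ~ Binomial(n=8, p=0.076923).
P(X=3) = C(8,3) · p^3 · (1−p)^5
= 56 · 0.00045517 · 0.67018 = 0.017082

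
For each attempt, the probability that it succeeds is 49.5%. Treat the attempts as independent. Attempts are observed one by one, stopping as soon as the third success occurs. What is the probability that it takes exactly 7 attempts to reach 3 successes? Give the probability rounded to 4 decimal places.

0.1183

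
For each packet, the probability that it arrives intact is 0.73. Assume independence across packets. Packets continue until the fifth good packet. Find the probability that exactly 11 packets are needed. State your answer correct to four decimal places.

0.0169

Y = trial on which the fifth success occurs; negative binomial, r=5, p=0.73.
P(Y=11) = C(10,4) · p^5 · (1−p)^6
= 210 · 0.20731 · 0.00038742 = 0.016866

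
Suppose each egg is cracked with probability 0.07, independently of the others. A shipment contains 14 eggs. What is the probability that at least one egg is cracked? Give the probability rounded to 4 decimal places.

0.6380

P(at least one) = 1 − P(none) = 1 − (1 − 0.07)^14
= 1 − 0.362044 = 0.637956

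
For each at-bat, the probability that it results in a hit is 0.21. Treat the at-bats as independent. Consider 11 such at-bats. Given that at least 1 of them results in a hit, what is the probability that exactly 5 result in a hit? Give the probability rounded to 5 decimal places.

0.04958

X ~ Binomial(11, 0.21). Want P(X=5 | X≥1) = P(X=5) / P(X≥1).
P(X=5) = C(11,5)·0.21^5·0.79^6 = 0.0458671
P(X≥1) = 1 − 0.0747994 = 0.9252006
Ratio = 0.0458671 / 0.9252006 = 0.0495753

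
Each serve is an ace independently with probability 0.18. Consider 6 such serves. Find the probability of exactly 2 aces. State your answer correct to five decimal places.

0.21973

X ~ Binomial(n=6, p=0.18).
P(X=2) = C(6,2) · p^2 · (1−p)^4
= 15 · 0.0324 · 0.45212 = 0.2197312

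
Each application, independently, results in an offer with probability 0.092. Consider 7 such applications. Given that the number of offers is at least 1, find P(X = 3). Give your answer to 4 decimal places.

0.0377

X ~ Binomial(7, 0.092). Want P(X=3 | X≥1) = P(X=3) / P(X≥1).
P(X=3) = C(7,3)·0.092^3·0.908^4 = 0.018526
P(X≥1) = 1 − 0.508863 = 0.491137
Ratio = 0.018526 / 0.491137 = 0.037720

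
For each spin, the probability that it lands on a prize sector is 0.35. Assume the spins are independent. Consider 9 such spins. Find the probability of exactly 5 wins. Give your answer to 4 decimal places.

X ~ Binomial(n=9, p=0.35).
P(X=5) = C(9,5) · p^5 · (1−p)^4
= 126 · 0.0052522 · 0.17851 = 0.118131

0.1181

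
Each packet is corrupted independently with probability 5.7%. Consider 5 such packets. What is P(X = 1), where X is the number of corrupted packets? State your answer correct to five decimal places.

X ~ Binomial(n=5, p=0.057).
P(X=1) = C(5,1) · p^1 · (1−p)^4
= 5 · 0.057 · 0.79076 = 0.2253677

0.22537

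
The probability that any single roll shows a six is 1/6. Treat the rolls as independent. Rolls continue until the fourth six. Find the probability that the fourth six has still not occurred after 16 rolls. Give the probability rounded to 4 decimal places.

0.7291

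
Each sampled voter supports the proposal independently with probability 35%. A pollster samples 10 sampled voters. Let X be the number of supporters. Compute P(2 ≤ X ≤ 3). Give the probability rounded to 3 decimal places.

0.428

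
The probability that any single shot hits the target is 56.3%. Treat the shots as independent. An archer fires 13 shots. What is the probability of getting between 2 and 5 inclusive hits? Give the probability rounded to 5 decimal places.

0.15428

X ~ Binomial(13, 0.563); P(2 ≤ X ≤ 5) = Σ C(13,k) p^k (1−p)^(13−k) over k:
  k=2: C(13,2)·0.563^2·0.437^11 = 0.0027441
  k=3: C(13,3)·0.563^3·0.437^10 = 0.0129630
  k=4: C(13,4)·0.563^4·0.437^9 = 0.0417515
  k=5: C(13,5)·0.563^5·0.437^8 = 0.0968215
Total = 0.1542802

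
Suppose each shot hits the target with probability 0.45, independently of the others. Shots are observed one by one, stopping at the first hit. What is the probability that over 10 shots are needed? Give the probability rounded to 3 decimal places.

0.003

Y = number of shots to the first success; geometric, p = 0.45.
P(Y > 10) = P(first 10 all fail) = (1−p)^10 = 0.00253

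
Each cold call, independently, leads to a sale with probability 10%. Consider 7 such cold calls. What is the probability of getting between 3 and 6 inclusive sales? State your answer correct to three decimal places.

0.026

X ~ Binomial(7, 0.10); P(3 ≤ X ≤ 6) = Σ C(7,k) p^k (1−p)^(7−k) over k:
  k=3: C(7,3)·0.10^3·0.90^4 = 0.02296
  k=4: C(7,4)·0.10^4·0.90^3 = 0.00255
  k=5: C(7,5)·0.10^5·0.90^2 = 0.00017
  k=6: C(7,6)·0.10^6·0.90^1 = 0.00001
Total = 0.02569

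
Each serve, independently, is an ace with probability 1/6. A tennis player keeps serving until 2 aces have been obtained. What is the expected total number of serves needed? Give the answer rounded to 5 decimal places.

Y = total serves until the second success; negative binomial with r=2, p=0.166667.
E[Y] = r / p = 2 / 0.166667 = 12.0000000

12.00000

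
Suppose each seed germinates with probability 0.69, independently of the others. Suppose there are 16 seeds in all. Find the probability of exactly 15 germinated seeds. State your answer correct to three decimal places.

X ~ Binomial(n=16, p=0.69).
P(X=15) = C(16,15) · p^15 · (1−p)^1
= 16 · 0.0038259 · 0.31 = 0.01898

0.019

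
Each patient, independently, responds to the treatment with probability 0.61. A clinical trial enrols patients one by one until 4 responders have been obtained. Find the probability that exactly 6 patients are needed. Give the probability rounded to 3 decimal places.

0.211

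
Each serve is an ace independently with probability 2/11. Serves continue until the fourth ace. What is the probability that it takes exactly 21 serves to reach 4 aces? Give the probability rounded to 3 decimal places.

Y = trial on which the fourth success occurs; negative binomial, r=4, p=0.181818.
P(Y=21) = C(20,3) · p^4 · (1−p)^17
= 1140 · 0.0010928 · 0.032995 = 0.04111

0.041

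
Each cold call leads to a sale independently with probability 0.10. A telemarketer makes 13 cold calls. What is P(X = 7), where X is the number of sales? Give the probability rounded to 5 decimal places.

X ~ Binomial(n=13, p=0.10).
P(X=7) = C(13,7) · p^7 · (1−p)^6
= 1716 · 1e-07 · 0.53144 = 0.0000912

0.00009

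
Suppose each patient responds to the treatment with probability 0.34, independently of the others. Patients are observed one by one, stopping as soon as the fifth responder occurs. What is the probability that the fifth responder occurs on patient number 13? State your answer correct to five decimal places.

0.08098

Y = trial on which the fifth success occurs; negative binomial, r=5, p=0.34.
P(Y=13) = C(12,4) · p^5 · (1−p)^8
= 495 · 0.0045435 · 0.036004 = 0.0809751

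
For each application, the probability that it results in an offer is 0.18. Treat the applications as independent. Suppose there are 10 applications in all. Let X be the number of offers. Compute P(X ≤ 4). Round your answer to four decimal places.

X ~ Binomial(10, 0.18); P(X ≤ 4) = Σ C(10,k) p^k (1−p)^(10−k) over k:
  k=0: C(10,0)·0.18^0·0.82^10 = 0.137448
  k=1: C(10,1)·0.18^1·0.82^9 = 0.301715
  k=2: C(10,2)·0.18^2·0.82^8 = 0.298036
  k=3: C(10,3)·0.18^3·0.82^7 = 0.174460
  k=4: C(10,4)·0.18^4·0.82^6 = 0.067018
Total = 0.978677

0.9787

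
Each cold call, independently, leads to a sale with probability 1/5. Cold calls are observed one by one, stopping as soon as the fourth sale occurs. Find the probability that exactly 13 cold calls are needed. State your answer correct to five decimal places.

0.04724

Y = trial on which the fourth success occurs; negative binomial, r=4, p=0.20.
P(Y=13) = C(12,3) · p^4 · (1−p)^9
= 220 · 0.0016 · 0.13422 = 0.0472446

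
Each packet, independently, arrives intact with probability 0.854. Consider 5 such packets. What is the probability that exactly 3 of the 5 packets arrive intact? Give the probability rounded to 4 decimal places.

X ~ Binomial(n=5, p=0.854).
P(X=3) = C(5,3) · p^3 · (1−p)^2
= 10 · 0.62284 · 0.021316 = 0.132764

0.1328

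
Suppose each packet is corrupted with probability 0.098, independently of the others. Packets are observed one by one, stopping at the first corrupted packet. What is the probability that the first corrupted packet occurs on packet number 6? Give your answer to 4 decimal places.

Geometric (trials to first success), p = 0.098.
P(Y = 6) = (1−p)^5 · p = 0.59708 · 0.098 = 0.058514

0.0585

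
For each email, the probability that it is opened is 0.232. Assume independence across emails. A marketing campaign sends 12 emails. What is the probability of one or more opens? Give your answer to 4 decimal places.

P(at least one) = 1 − P(none) = 1 − (1 − 0.232)^12
= 1 − 0.042105 = 0.957895

0.9579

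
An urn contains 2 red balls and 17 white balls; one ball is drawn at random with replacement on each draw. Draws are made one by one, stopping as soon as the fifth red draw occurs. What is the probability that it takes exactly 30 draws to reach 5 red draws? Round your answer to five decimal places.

Y = trial on which the fifth success occurs; negative binomial, r=5, p=0.105263.
P(Y=30) = C(29,4) · p^5 · (1−p)^25
= 23751 · 1.2924e-05 · 0.061999 = 0.0190304

0.01903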